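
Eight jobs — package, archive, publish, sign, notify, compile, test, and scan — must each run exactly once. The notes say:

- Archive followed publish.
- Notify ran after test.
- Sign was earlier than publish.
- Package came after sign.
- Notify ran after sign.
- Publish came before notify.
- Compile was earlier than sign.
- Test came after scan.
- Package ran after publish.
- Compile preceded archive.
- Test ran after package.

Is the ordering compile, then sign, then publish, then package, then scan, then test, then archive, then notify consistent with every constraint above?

Check each stated constraint against the proposed order — e.g. sign is ahead of notify; compile is ahead of archive. Every pair is in the required order; nothing is violated.

yes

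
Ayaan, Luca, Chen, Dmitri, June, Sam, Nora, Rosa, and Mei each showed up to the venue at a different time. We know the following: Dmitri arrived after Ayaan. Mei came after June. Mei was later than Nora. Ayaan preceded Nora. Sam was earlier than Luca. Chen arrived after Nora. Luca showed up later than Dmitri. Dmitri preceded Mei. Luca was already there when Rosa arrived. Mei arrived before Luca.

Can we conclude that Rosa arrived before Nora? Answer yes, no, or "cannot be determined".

Tracing the constraints gives Nora → Mei → Luca → Rosa, so Nora must come before Rosa.
That means Rosa cannot be before Nora.

no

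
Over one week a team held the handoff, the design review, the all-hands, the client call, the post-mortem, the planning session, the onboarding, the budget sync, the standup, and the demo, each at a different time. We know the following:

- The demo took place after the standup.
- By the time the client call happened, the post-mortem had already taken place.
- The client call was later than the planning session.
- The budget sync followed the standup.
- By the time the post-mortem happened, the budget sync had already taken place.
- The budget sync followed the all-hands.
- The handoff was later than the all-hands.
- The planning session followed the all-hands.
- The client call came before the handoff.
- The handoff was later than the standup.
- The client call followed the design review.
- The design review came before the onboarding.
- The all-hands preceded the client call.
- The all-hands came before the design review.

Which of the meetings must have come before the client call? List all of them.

Directly stated before the client call: the all-hands, the design review, the planning session, and the post-mortem.
The budget sync reaches the client call via the budget sync → the post-mortem → the client call.
The standup reaches the client call via the standup → the budget sync → the post-mortem → the client call.
No chain forces the onboarding (or any of the others) ahead of the client call.

the all-hands, the budget sync, the design review, the planning session, the post-mortem, the standup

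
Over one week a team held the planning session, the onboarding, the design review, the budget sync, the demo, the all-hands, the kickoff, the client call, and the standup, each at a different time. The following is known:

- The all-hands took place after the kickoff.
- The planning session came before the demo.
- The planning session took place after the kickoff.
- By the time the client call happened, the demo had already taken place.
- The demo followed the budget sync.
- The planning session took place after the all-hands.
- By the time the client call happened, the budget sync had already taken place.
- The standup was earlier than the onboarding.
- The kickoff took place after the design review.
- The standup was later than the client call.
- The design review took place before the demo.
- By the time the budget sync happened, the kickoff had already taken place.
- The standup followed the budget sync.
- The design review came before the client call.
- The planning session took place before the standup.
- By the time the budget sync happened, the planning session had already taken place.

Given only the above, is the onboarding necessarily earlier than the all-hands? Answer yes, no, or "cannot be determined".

no

Tracing the constraints gives the all-hands → the planning session → the standup → the onboarding, so the all-hands must come before the onboarding.
That means the onboarding cannot be before the all-hands.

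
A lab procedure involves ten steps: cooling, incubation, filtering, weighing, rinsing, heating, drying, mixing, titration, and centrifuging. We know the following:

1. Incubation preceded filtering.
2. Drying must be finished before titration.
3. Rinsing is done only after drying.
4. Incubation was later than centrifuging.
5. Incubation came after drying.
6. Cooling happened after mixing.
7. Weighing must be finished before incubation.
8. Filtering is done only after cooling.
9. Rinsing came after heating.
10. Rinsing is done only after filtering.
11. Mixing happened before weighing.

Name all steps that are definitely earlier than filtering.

centrifuging, cooling, drying, incubation, mixing, weighing

Directly stated before filtering: cooling and incubation.
Centrifuging reaches filtering via centrifuging → incubation → filtering.
Drying reaches filtering via drying → incubation → filtering.
Mixing reaches filtering via mixing → cooling → filtering.
Likewise weighing reaches filtering by chaining the stated constraints.
No chain forces titration (or any of the others) ahead of filtering.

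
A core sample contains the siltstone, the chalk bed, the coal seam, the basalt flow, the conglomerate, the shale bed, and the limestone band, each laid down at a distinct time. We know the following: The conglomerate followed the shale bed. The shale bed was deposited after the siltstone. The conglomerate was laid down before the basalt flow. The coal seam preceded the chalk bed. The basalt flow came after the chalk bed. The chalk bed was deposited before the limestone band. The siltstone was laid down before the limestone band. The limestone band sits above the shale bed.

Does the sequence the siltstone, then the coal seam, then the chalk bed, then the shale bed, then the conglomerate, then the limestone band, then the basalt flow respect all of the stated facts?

yes

Check each stated constraint against the proposed order — e.g. the chalk bed is ahead of the basalt flow; the siltstone is ahead of the limestone band. Every pair is in the required order; nothing is violated.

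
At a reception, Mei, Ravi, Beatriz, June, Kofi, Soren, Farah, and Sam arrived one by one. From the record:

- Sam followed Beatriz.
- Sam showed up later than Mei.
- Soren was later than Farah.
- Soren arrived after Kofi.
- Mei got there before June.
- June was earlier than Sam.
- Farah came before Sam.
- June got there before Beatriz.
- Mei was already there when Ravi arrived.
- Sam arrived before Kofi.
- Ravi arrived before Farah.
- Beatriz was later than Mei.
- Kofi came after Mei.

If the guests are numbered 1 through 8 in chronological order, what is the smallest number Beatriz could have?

3

June and Mei must both come before Beatriz — 2 forced predecessors.
Nothing else is forced ahead of Beatriz, so their earliest slot is position 2 + 1 = 3.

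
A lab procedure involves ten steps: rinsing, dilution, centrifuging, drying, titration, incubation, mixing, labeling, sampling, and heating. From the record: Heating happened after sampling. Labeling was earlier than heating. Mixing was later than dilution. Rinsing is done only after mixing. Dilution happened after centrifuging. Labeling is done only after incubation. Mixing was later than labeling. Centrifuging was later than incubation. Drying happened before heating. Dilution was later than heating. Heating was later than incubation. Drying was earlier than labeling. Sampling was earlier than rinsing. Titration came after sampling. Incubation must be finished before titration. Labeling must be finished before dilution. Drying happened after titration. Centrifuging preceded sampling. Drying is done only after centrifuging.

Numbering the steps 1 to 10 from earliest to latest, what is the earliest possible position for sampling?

3

Centrifuging and incubation must both come before sampling — 2 forced predecessors.
Nothing else is forced ahead of sampling, so its earliest slot is position 2 + 1 = 3.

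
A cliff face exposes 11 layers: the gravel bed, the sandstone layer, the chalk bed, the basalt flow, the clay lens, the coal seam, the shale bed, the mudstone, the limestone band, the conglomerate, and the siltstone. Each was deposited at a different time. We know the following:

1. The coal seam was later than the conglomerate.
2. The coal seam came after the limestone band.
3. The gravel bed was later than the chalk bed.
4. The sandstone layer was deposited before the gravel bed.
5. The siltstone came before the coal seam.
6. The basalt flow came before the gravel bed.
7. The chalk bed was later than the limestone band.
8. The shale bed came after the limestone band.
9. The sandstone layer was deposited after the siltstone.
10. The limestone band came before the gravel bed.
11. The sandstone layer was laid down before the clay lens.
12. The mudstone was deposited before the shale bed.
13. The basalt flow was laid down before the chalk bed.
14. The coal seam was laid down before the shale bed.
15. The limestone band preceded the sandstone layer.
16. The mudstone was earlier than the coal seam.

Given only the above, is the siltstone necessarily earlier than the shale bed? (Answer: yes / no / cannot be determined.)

yes

Chain the constraints: the siltstone → the coal seam → the shale bed. Each link is directly stated, so the siltstone comes before the shale bed.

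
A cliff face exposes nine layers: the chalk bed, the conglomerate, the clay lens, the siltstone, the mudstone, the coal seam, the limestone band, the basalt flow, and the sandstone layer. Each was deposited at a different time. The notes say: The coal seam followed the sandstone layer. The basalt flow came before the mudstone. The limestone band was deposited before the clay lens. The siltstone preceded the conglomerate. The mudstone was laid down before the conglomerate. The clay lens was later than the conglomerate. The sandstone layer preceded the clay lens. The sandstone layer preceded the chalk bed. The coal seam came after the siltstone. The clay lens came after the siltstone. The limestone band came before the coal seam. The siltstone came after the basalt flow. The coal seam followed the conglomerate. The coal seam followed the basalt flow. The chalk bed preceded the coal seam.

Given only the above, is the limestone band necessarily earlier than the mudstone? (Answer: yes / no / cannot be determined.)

cannot be determined

No chain of stated constraints runs from the limestone band to the mudstone, and none runs from the mudstone to the limestone band either.
So the relative order of the limestone band and the mudstone is not fixed by the given facts.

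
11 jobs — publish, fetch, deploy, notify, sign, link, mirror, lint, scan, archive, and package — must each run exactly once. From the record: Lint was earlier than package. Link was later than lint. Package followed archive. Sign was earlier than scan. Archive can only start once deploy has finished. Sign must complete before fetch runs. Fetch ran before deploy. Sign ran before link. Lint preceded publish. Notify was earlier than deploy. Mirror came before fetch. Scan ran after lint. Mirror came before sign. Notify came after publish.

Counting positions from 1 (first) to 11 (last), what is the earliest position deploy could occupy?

Fetch, lint, mirror, notify, publish, and sign must all come before deploy — 6 forced predecessors.
Nothing else is forced ahead of deploy, so its earliest slot is position 6 + 1 = 7.

7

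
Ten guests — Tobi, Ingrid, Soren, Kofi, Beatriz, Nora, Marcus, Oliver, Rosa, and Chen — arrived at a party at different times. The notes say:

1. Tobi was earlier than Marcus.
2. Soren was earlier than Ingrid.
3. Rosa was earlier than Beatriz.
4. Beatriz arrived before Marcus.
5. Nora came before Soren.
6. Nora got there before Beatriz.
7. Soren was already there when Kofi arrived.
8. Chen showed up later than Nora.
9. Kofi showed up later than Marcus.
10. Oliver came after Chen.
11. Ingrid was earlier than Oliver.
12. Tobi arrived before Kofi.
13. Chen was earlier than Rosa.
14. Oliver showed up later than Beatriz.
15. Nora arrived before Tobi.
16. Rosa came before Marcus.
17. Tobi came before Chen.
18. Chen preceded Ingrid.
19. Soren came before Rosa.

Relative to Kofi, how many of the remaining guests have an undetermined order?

Forced before Kofi: Beatriz, Chen, Marcus, Nora, Rosa, Soren, and Tobi.
That leaves Ingrid and Oliver with no forced order relative to Kofi — 2.

2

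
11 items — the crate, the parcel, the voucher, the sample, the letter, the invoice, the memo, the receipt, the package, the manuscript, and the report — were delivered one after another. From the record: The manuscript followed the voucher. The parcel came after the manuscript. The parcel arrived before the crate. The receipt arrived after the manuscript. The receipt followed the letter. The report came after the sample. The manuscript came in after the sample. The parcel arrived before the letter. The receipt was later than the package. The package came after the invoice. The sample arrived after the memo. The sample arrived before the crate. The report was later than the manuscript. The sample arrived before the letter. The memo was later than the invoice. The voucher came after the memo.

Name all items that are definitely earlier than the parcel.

Directly stated before the parcel: the manuscript.
The invoice reaches the parcel via the invoice → the memo → the sample → the manuscript → the parcel.
The memo reaches the parcel via the memo → the sample → the manuscript → the parcel.
The sample reaches the parcel via the sample → the manuscript → the parcel.
Likewise the voucher reaches the parcel by chaining the stated constraints.

the invoice, the manuscript, the memo, the sample, the voucher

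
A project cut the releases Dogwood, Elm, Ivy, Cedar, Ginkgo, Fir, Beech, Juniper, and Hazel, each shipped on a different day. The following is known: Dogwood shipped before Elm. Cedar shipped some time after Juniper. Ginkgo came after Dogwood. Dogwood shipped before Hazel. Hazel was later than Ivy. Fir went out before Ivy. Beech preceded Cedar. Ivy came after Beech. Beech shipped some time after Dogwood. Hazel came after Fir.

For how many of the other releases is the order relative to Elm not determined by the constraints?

Forced before Elm: Dogwood.
That leaves Beech, Cedar, Fir, Ginkgo, Hazel, Ivy, and Juniper with no forced order relative to Elm — 7.

7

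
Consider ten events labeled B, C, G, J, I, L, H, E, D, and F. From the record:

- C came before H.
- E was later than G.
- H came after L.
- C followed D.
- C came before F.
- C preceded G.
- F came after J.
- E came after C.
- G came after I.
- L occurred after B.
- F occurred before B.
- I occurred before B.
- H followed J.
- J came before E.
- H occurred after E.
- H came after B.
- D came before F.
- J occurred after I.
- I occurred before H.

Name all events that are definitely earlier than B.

Directly stated before B: F and I.
C reaches B via C → F → B.
D reaches B via D → F → B.
J reaches B via J → F → B.

C, D, F, I, J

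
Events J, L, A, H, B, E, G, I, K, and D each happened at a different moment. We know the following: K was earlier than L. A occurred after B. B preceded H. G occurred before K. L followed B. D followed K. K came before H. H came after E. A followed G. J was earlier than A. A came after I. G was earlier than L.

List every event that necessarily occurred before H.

B, E, G, K

Directly stated before H: B, E, and K.
G reaches H via G → K → H.
No chain forces I (or any of the others) ahead of H.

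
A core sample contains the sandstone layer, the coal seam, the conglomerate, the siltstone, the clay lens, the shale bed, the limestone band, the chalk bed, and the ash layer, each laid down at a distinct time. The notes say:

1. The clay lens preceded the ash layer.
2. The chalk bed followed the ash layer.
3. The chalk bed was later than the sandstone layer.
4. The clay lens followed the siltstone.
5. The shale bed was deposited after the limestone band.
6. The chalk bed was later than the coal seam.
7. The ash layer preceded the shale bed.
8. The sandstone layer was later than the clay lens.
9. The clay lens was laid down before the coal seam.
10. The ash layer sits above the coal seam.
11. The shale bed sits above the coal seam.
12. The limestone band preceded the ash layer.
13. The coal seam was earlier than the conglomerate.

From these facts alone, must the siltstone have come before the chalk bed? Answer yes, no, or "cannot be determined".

yes

Chain the constraints: the siltstone → the clay lens → the coal seam → the chalk bed. Each link is directly stated, so the siltstone comes before the chalk bed.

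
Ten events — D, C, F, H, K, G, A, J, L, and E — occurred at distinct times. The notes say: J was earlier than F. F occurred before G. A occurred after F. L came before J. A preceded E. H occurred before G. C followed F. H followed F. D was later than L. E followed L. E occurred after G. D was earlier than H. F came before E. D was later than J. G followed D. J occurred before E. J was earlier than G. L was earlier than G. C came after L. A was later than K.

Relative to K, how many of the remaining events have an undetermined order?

Forced after K: A and E.
That leaves C, D, F, G, H, J, and L with no forced order relative to K — 7.

7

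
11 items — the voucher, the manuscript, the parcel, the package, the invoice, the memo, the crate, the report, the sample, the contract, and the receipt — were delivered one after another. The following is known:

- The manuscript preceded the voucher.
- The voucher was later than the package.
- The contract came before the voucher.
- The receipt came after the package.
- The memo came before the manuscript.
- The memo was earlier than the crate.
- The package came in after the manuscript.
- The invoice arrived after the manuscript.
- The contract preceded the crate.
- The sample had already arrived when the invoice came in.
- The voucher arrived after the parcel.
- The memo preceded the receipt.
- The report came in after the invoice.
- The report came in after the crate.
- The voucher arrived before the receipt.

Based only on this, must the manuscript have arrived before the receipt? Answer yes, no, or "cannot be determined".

yes

Chain the constraints: the manuscript → the voucher → the receipt. Each link is directly stated, so the manuscript comes before the receipt.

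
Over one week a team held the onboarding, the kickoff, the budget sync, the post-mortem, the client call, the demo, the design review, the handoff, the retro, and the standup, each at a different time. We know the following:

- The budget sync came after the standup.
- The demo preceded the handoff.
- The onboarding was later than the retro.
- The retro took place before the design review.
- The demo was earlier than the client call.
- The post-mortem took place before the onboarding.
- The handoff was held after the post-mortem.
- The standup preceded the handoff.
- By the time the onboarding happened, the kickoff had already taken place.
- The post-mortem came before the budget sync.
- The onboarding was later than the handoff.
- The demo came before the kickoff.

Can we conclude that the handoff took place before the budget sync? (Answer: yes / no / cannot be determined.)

cannot be determined

No chain of stated constraints runs from the handoff to the budget sync, and none runs from the budget sync to the handoff either.
So the relative order of the handoff and the budget sync is not fixed by the given facts.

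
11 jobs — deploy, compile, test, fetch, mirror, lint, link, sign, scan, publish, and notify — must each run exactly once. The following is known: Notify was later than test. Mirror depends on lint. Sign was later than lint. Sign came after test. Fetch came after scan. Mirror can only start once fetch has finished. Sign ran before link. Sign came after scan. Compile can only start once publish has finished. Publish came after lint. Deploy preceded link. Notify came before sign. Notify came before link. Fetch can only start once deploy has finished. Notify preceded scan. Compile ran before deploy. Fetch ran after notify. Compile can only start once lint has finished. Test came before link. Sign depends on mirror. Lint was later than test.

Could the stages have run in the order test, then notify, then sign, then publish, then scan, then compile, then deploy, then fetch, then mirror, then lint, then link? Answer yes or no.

no

The constraints require lint before mirror, but in the proposed sequence mirror appears ahead of lint. That one violation is enough.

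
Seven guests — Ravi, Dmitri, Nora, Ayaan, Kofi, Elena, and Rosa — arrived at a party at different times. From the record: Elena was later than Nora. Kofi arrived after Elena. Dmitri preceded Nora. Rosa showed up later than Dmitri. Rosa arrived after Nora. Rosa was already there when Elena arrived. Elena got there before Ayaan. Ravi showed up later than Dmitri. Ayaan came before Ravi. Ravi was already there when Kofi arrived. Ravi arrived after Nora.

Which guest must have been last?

Kofi

Every other guest has a chain of constraints placing them before Kofi, so Kofi is last.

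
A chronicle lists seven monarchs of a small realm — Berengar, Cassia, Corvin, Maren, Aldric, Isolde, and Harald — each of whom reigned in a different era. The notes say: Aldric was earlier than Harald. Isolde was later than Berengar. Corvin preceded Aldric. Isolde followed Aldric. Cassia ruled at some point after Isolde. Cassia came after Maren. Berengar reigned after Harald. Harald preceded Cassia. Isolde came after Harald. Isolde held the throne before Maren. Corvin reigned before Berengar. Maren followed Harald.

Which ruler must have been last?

Every other ruler has a chain of constraints placing them before Cassia, so Cassia is last.

Cassia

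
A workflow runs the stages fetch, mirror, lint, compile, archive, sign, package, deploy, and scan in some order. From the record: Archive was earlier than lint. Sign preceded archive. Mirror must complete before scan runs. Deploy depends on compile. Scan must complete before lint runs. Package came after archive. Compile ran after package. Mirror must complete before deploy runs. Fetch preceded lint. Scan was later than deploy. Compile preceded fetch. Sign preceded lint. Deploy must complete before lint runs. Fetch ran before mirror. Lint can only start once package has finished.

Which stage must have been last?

lint

Every other stage has a chain of constraints placing it before lint, so lint is last.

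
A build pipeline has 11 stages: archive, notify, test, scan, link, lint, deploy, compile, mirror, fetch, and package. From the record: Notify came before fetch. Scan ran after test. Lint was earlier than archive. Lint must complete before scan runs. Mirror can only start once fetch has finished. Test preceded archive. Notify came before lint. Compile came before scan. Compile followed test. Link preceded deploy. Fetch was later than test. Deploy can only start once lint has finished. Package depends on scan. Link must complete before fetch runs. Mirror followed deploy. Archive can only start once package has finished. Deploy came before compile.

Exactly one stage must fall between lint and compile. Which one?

deploy

Tracing the constraints gives lint → deploy → compile, so deploy sits after lint and before compile.
No other stage is forced both after lint and before compile.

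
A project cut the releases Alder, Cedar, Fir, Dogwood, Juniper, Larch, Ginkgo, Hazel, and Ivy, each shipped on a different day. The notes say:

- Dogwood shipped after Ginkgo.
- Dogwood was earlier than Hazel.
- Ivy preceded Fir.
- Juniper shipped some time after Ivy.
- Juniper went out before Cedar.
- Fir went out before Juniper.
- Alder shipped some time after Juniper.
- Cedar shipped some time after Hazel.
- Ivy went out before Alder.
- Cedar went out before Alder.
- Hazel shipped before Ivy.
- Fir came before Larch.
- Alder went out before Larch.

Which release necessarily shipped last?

Every other release has a chain of constraints placing it before Larch, so Larch is last.

Larch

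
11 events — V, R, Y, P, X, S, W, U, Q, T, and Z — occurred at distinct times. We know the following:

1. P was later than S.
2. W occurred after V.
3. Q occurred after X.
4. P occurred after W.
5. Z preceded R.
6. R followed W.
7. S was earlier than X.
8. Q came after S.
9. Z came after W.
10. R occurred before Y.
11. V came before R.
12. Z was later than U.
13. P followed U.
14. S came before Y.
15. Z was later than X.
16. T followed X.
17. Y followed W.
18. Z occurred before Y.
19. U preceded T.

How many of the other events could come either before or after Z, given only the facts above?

Forced before Z: S, U, V, W, and X; forced after Z: R and Y.
That leaves P, Q, and T with no forced order relative to Z — 3.

3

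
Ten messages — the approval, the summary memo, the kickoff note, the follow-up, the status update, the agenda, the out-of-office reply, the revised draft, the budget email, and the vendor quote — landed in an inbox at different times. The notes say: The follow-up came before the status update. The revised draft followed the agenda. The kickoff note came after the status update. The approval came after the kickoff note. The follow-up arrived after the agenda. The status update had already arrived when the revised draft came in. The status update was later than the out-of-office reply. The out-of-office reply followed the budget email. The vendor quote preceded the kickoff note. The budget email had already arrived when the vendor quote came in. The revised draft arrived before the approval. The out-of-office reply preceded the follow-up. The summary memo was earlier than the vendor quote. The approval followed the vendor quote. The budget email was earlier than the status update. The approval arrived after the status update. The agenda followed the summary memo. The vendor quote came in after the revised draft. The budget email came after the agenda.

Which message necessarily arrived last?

Every other message has a chain of constraints placing it before the approval, so the approval is last.

the approval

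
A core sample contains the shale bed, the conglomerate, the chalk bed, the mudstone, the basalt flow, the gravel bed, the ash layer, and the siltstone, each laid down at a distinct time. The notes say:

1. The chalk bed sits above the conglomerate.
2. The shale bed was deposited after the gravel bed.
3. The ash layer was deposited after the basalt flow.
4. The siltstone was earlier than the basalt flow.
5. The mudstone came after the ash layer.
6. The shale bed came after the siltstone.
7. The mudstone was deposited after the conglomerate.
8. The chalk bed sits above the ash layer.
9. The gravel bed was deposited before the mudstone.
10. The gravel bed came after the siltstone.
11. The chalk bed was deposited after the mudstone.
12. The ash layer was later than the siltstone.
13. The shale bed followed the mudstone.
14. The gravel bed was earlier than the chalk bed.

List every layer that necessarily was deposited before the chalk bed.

the ash layer, the basalt flow, the conglomerate, the gravel bed, the mudstone, the siltstone

Directly stated before the chalk bed: the ash layer, the conglomerate, the gravel bed, and the mudstone.
The basalt flow reaches the chalk bed via the basalt flow → the ash layer → the chalk bed.
The siltstone reaches the chalk bed via the siltstone → the gravel bed → the chalk bed.
No chain forces the shale bed ahead of the chalk bed.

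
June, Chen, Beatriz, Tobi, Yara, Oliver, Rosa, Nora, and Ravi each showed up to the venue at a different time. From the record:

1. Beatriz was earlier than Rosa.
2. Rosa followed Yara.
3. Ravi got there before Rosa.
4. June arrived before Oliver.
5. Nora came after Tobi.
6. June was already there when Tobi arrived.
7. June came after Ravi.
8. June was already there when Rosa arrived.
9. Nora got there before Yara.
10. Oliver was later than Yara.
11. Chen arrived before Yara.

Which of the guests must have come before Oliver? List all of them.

Directly stated before Oliver: June and Yara.
Chen reaches Oliver via Chen → Yara → Oliver.
Nora reaches Oliver via Nora → Yara → Oliver.
Ravi reaches Oliver via Ravi → June → Oliver.
Likewise Tobi reaches Oliver by chaining the stated constraints.

Chen, June, Nora, Ravi, Tobi, Yara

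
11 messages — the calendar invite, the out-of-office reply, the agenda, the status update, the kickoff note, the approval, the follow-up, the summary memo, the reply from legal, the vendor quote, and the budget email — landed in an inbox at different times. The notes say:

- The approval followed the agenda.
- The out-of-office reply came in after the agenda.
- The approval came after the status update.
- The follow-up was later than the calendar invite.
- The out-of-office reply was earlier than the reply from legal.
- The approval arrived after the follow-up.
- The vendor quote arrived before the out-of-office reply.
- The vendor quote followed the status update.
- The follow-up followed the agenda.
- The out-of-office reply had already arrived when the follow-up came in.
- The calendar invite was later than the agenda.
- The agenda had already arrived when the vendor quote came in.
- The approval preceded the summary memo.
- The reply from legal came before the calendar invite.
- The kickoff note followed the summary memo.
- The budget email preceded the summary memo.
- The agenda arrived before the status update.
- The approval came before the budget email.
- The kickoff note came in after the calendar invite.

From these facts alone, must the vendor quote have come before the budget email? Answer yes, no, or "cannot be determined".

Chain the constraints: the vendor quote → the out-of-office reply → the follow-up → the approval → the budget email. Each link is directly stated, so the vendor quote comes before the budget email.

yes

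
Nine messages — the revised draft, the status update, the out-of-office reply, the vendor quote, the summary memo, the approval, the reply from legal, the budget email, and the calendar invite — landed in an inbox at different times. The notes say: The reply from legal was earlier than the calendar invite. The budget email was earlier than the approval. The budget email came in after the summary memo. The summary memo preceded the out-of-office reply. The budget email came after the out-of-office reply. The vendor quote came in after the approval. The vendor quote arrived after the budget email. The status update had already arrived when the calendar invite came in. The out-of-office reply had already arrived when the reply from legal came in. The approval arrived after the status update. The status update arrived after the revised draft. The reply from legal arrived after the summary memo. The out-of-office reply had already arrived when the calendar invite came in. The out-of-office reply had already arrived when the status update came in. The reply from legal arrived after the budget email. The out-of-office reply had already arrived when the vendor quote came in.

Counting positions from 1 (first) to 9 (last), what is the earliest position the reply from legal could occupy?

4

The budget email, the out-of-office reply, and the summary memo must all come before the reply from legal — 3 forced predecessors.
Nothing else is forced ahead of the reply from legal, so its earliest slot is position 3 + 1 = 4.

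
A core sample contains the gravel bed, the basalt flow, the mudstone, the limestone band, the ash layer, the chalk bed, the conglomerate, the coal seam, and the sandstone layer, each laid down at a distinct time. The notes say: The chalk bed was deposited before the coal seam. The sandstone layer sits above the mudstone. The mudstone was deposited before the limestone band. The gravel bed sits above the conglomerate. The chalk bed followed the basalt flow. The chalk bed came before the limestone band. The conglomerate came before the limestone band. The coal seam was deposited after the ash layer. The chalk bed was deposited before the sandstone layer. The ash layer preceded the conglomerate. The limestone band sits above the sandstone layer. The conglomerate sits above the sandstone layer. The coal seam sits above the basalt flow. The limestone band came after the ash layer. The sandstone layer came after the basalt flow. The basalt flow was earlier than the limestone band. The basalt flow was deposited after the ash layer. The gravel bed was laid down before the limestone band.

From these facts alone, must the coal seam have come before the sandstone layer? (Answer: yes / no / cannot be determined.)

No chain of stated constraints runs from the coal seam to the sandstone layer, and none runs from the sandstone layer to the coal seam either.
So the relative order of the coal seam and the sandstone layer is not fixed by the given facts.

cannot be determined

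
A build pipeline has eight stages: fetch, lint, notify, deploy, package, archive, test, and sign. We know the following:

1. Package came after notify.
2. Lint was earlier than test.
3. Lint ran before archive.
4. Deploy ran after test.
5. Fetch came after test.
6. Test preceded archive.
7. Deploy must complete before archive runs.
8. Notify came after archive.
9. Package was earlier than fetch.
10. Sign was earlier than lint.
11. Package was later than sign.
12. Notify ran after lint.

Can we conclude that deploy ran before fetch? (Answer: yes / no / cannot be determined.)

yes

Chain the constraints: deploy → archive → notify → package → fetch. Each link is directly stated, so deploy comes before fetch.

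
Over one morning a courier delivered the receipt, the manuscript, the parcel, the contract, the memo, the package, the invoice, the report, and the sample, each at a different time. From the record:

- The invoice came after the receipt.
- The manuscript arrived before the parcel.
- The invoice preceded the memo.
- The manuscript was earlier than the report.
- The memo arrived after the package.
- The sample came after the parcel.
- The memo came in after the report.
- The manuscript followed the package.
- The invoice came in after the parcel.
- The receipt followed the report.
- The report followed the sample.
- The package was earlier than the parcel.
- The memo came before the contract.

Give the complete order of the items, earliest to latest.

the package, the manuscript, the parcel, the sample, the report, the receipt, the invoice, the memo, the contract

The constraints fix every adjacent pair, so only one ordering works:
the package → the manuscript → the parcel → the sample → the report → the receipt → the invoice → the memo → the contract.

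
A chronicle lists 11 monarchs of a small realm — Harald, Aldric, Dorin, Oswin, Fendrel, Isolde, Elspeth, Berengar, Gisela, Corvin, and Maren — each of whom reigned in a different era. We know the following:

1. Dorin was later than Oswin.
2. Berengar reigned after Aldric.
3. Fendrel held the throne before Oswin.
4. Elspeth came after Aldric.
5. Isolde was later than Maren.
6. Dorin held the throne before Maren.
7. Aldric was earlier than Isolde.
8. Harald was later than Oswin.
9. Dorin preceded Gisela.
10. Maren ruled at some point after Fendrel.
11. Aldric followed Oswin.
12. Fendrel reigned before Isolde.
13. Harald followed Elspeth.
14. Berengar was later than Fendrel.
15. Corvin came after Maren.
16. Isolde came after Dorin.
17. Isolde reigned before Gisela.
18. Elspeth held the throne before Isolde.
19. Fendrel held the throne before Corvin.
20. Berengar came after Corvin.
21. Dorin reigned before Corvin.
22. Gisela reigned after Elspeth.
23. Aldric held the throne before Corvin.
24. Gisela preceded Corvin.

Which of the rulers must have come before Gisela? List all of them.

Aldric, Dorin, Elspeth, Fendrel, Isolde, Maren, Oswin

Directly stated before Gisela: Dorin, Elspeth, and Isolde.
Aldric reaches Gisela via Aldric → Isolde → Gisela.
Fendrel reaches Gisela via Fendrel → Isolde → Gisela.
Maren reaches Gisela via Maren → Isolde → Gisela.
Likewise Oswin reaches Gisela by chaining the stated constraints.
No chain forces Corvin (or any of the others) ahead of Gisela.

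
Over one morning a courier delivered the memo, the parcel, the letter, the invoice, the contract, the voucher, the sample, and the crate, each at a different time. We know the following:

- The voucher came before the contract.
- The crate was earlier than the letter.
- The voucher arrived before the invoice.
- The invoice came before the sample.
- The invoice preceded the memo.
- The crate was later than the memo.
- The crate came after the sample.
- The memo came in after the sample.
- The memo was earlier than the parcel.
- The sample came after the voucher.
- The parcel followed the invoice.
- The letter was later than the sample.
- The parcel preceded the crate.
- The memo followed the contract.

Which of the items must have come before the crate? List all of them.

Directly stated before the crate: the memo, the parcel, and the sample.
The contract reaches the crate via the contract → the memo → the crate.
The invoice reaches the crate via the invoice → the sample → the crate.
The voucher reaches the crate via the voucher → the sample → the crate.
No chain forces the letter ahead of the crate.

the contract, the invoice, the memo, the parcel, the sample, the voucher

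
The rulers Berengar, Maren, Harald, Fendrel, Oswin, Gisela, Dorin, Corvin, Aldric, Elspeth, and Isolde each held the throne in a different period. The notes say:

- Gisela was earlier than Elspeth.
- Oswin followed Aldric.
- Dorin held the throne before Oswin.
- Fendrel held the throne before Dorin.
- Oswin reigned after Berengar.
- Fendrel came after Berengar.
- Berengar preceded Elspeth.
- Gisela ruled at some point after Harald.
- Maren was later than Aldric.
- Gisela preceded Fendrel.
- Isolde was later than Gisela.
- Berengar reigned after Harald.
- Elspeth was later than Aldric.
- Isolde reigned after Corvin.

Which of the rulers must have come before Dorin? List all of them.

Berengar, Fendrel, Gisela, Harald

Directly stated before Dorin: Fendrel.
Berengar reaches Dorin via Berengar → Fendrel → Dorin.
Gisela reaches Dorin via Gisela → Fendrel → Dorin.
Harald reaches Dorin via Harald → Gisela → Fendrel → Dorin.
No chain forces Corvin (or any of the others) ahead of Dorin.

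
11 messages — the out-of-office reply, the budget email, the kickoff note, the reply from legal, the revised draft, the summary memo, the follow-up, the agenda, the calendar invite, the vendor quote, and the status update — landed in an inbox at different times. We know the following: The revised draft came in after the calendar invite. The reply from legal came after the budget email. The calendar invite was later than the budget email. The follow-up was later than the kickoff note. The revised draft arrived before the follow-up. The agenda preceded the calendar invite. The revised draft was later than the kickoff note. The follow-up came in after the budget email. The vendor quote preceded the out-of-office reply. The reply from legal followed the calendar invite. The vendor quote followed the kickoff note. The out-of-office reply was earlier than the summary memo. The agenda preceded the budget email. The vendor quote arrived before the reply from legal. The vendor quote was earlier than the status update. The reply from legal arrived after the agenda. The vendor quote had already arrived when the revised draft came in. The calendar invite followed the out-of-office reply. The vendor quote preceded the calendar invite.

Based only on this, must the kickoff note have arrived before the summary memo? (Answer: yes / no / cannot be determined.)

Chain the constraints: the kickoff note → the vendor quote → the out-of-office reply → the summary memo. Each link is directly stated, so the kickoff note comes before the summary memo.

yes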